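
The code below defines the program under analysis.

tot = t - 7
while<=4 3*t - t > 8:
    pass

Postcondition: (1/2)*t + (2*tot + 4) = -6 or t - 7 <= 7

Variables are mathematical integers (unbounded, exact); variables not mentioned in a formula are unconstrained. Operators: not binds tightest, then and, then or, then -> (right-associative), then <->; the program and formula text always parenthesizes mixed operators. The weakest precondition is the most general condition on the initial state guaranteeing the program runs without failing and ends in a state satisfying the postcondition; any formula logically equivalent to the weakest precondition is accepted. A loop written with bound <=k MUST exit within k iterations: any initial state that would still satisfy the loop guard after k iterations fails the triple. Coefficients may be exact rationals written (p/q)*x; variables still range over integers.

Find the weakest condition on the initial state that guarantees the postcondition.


Working backward. After the program, the postcondition (1/2)*t + (2*tot + 4) = -6 or t - 7 <= 7 must hold; in canonical form it is (1/2)*t + 2*tot = -10 or t <= 14.
Before the loop (bound <=4), unroll the exhaustion recursion (WP_0 = exit-now case; WP_j = one more guarded iteration, up to j = 4):
  WP_0: (not (2*t > 8)) and ((1/2)*t + 2*tot = -10 or t <= 14)
  WP_1: (2*t > 8 -> ((not (2*t > 8)) and ((1/2)*t + 2*tot = -10 or t <= 14))) and ((not (2*t > 8)) -> ((1/2)*t + 2*tot = -10 or t <= 14))
  WP_2: (2*t > 8 -> ((2*t > 8 -> ((not (2*t > 8)) and ((1/2)*t + 2*tot = -10 or t <= 14))) and ((not (2*t > 8)) -> ((1/2)*t + 2*tot = -10 or t <= 14)))) and ((not (2*t > 8)) -> ((1/2)*t + 2*tot = -10 or t <= 14))
  WP_3: (2*t > 8 -> ((2*t > 8 -> ((2*t > 8 -> ((not (2*t > 8)) and ((1/2)*t + 2*tot = -10 or t <= 14))) and ((not (2*t > 8)) -> ((1/2)*t + 2*tot = -10 or t <= 14)))) and ((not (2*t > 8)) -> ((1/2)*t + 2*tot = -10 or t <= 14)))) and ((not (2*t > 8)) -> ((1/2)*t + 2*tot = -10 or t <= 14))
  WP_4: (2*t > 8 -> ((2*t > 8 -> ((2*t > 8 -> ((2*t > 8 -> ((not (2*t > 8)) and ((1/2)*t + 2*tot = -10 or t <= 14))) and ((not (2*t > 8)) -> ((1/2)*t + 2*tot = -10 or t <= 14)))) and ((not (2*t > 8)) -> ((1/2)*t + 2*tot = -10 or t <= 14)))) and ((not (2*t > 8)) -> ((1/2)*t + 2*tot = -10 or t <= 14)))) and ((not (2*t > 8)) -> ((1/2)*t + 2*tot = -10 or t <= 14))
So before the loop: (2*t > 8 -> ((2*t > 8 -> ((2*t > 8 -> ((2*t > 8 -> ((not (2*t > 8)) and ((1/2)*t + 2*tot = -10 or t <= 14))) and ((not (2*t > 8)) -> ((1/2)*t + 2*tot = -10 or t <= 14)))) and ((not (2*t > 8)) -> ((1/2)*t + 2*tot = -10 or t <= 14)))) and ((not (2*t > 8)) -> ((1/2)*t + 2*tot = -10 or t <= 14)))) and ((not (2*t > 8)) -> ((1/2)*t + 2*tot = -10 or t <= 14))
Before tot := t - 7: (2*t > 8 -> ((2*t > 8 -> ((2*t > 8 -> ((2*t > 8 -> ((not (2*t > 8)) and ((5/2)*t = 4 or t <= 14))) and ((not (2*t > 8)) -> ((5/2)*t = 4 or t <= 14)))) and ((not (2*t > 8)) -> ((5/2)*t = 4 or t <= 14)))) and ((not (2*t > 8)) -> ((5/2)*t = 4 or t <= 14)))) and ((not (2*t > 8)) -> ((5/2)*t = 4 or t <= 14))
Answer: WP = (2*t > 8 -> ((2*t > 8 -> ((2*t > 8 -> ((2*t > 8 -> ((not (2*t > 8)) and ((5/2)*t = 4 or t <= 14))) and ((not (2*t > 8)) -> ((5/2)*t = 4 or t <= 14)))) and ((not (2*t > 8)) -> ((5/2)*t = 4 or t <= 14)))) and ((not (2*t > 8)) -> ((5/2)*t = 4 or t <= 14)))) and ((not (2*t > 8)) -> ((5/2)*t = 4 or t <= 14))


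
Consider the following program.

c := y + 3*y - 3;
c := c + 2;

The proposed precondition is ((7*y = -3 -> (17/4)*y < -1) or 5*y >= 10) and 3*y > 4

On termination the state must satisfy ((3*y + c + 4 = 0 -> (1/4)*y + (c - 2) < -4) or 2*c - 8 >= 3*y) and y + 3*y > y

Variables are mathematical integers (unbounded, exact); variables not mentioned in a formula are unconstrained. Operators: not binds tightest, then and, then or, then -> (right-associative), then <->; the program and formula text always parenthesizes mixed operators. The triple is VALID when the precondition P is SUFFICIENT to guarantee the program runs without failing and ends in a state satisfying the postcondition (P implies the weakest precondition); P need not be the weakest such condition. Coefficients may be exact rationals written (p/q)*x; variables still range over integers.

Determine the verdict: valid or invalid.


Working backward. After the program, the postcondition ((3*y + c + 4 = 0 -> (1/4)*y + (c - 2) < -4) or 2*c - 8 >= 3*y) and y + 3*y > y must hold; in canonical form it is ((c + 3*y = -4 -> c + (1/4)*y < -2) or 2*c >= 3*y + 8) and 3*y > 0.
Before c := c + 2: ((c + 3*y = -6 -> c + (1/4)*y < -4) or 2*c >= 3*y + 4) and 3*y > 0
Before c := y + 3*y - 3: ((7*y = -3 -> (17/4)*y < -1) or 5*y >= 10) and 3*y > 0
The weakest precondition is ((7*y = -3 -> (17/4)*y < -1) or 5*y >= 10) and 3*y > 0.
Check whether ((7*y = -3 -> (17/4)*y < -1) or 5*y >= 10) and 3*y > 4 implies it.
Every state satisfying the precondition satisfies the weakest precondition: the implication holds.
Answer: valid


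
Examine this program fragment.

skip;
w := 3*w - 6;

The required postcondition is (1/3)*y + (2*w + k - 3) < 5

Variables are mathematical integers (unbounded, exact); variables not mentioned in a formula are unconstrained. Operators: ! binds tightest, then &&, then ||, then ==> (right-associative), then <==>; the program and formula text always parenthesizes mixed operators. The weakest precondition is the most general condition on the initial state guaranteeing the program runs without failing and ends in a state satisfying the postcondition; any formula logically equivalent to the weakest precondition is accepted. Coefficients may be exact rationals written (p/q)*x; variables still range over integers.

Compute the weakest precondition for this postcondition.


Working backward. After the program, the postcondition (1/3)*y + (2*w + k - 3) < 5 must hold; in canonical form it is k + 2*w + (1/3)*y < 8.
Before w := 3*w - 6: k + 6*w + (1/3)*y < 20
Before skip: k + 6*w + (1/3)*y < 20
Answer: WP = k + 6*w + (1/3)*y < 20


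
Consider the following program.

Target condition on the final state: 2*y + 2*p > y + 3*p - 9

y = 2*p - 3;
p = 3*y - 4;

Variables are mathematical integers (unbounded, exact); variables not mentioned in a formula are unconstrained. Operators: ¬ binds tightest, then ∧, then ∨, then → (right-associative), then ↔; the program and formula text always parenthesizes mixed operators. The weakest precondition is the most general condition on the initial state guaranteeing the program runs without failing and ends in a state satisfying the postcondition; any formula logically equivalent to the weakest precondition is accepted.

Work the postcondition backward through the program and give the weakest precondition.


Working backward. After the program, the postcondition 2*y + 2*p > y + 3*p - 9 must hold; in canonical form it is y > p - 9.
Before p := 3*y - 4: 2*y < 13
Before y := 2*p - 3: 4*p < 19
Answer: WP = 4*p < 19


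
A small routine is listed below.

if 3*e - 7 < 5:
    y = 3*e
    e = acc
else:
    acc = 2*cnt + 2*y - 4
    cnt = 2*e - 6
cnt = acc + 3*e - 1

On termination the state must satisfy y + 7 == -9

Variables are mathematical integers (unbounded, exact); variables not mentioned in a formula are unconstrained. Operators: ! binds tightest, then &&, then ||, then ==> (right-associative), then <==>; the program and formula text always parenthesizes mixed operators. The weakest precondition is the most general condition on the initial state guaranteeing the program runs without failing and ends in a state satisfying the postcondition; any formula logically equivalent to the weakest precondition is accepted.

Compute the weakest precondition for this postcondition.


Working backward. After the program, the postcondition y + 7 == -9 must hold; in canonical form it is y == -16.
Before cnt := acc + 3*e - 1: y == -16
Then branch requires 3*e == -16; else branch requires y == -16.
Before the if: (3*e < 12 ==> 3*e == -16) && ((!(3*e < 12)) ==> y == -16)
Answer: WP = (3*e < 12 ==> 3*e == -16) && ((!(3*e < 12)) ==> y == -16)


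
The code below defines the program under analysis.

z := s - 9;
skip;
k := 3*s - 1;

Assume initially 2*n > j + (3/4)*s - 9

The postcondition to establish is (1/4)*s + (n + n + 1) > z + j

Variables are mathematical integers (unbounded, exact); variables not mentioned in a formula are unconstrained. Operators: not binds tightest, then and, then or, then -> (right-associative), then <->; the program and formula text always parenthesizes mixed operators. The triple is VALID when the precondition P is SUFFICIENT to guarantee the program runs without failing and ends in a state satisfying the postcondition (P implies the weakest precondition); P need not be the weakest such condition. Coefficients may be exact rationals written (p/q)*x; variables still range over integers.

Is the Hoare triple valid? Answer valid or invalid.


Working backward. After the program, the postcondition (1/4)*s + (n + n + 1) > z + j must hold; in canonical form it is 2*n + (1/4)*s > j + z - 1.
Before k := 3*s - 1: 2*n + (1/4)*s > j + z - 1
Before skip: 2*n + (1/4)*s > j + z - 1
Before z := s - 9: 2*n > j + (3/4)*s - 10
The weakest precondition is 2*n > j + (3/4)*s - 10.
Check whether 2*n > j + (3/4)*s - 9 implies it.
Every state satisfying the precondition satisfies the weakest precondition: the implication holds.
Answer: valid


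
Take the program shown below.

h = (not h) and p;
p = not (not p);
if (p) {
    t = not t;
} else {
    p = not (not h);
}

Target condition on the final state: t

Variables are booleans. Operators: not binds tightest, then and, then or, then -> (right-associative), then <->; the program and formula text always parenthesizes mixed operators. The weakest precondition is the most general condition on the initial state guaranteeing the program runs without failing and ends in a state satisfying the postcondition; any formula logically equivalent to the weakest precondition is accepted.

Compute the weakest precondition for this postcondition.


Working backward. After the program, t must hold.
Then branch requires not t; else branch requires t.
Before the if: (p -> (not t)) and ((not p) -> t)
Before p := not (not p): (p -> (not t)) and ((not p) -> t)
Before h := (not h) and p: (p -> (not t)) and ((not p) -> t)
Answer: WP = (p -> (not t)) and ((not p) -> t)


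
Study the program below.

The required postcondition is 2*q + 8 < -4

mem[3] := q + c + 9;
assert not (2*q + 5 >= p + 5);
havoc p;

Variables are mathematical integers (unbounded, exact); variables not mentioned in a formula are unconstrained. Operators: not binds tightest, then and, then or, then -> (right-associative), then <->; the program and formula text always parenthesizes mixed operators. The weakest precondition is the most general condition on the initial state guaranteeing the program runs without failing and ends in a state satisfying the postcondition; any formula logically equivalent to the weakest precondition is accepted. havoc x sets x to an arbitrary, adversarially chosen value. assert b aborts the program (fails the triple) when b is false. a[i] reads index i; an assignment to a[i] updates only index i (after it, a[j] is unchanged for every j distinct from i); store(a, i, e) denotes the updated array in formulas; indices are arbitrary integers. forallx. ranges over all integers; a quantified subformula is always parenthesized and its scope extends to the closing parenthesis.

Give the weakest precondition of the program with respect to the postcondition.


Working backward. After the program, the postcondition 2*q + 8 < -4 must hold; in canonical form it is 2*q < -12.
Before havoc p: 2*q < -12
Before assert not (2*q + 5 >= p + 5): (not (2*q >= p)) and 2*q < -12
Before mem[3] := q + c + 9: (not (2*q >= p)) and 2*q < -12
Answer: WP = (not (2*q >= p)) and 2*q < -12


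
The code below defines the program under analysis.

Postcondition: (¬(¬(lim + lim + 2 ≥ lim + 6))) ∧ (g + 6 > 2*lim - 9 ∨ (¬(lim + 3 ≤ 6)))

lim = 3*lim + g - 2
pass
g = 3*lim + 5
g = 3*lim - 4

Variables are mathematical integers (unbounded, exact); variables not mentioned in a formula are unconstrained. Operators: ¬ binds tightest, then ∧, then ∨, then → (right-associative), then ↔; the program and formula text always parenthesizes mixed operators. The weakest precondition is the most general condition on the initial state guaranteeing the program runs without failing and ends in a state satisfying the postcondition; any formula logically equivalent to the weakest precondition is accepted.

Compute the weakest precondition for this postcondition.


Working backward. After the program, the postcondition (¬(¬(lim + lim + 2 ≥ lim + 6))) ∧ (g + 6 > 2*lim - 9 ∨ (¬(lim + 3 ≤ 6))) must hold; in canonical form it is lim ≥ 4 ∧ (g > 2*lim - 15 ∨ (¬(lim ≤ 3))).
Before g := 3*lim - 4: lim ≥ 4 ∧ (lim > -11 ∨ (¬(lim ≤ 3)))
Before g := 3*lim + 5: lim ≥ 4 ∧ (lim > -11 ∨ (¬(lim ≤ 3)))
Before skip: lim ≥ 4 ∧ (lim > -11 ∨ (¬(lim ≤ 3)))
Before lim := 3*lim + g - 2: g + 3*lim ≥ 6 ∧ (g + 3*lim > -9 ∨ (¬(g + 3*lim ≤ 5)))
Answer: WP = g + 3*lim ≥ 6 ∧ (g + 3*lim > -9 ∨ (¬(g + 3*lim ≤ 5)))


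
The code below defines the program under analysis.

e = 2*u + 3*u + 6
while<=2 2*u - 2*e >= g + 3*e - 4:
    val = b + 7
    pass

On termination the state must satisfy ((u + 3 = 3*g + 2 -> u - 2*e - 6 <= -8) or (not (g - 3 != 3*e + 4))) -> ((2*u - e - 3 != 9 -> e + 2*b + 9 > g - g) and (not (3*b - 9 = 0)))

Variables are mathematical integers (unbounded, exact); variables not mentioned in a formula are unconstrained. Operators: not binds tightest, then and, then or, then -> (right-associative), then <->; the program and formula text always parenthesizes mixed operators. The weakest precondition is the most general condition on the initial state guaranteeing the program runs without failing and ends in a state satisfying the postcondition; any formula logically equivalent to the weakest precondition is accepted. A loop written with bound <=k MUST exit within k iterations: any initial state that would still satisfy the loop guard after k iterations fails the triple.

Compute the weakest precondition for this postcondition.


Working backward. After the program, the postcondition ((u + 3 = 3*g + 2 -> u - 2*e - 6 <= -8) or (not (g - 3 != 3*e + 4))) -> ((2*u - e - 3 != 9 -> e + 2*b + 9 > g - g) and (not (3*b - 9 = 0))) must hold; in canonical form it is ((u = 3*g - 1 -> u <= 2*e - 2) or (not (g != 3*e + 7))) -> ((2*u != e + 12 -> 2*b + e > -9) and (not (3*b = 9))).
Before the loop (bound <=2), unroll the exhaustion recursion (WP_0 = exit-now case; WP_j = one more guarded iteration, up to j = 2):
  WP_0: (not (2*u >= 5*e + g - 4)) and (((u = 3*g - 1 -> u <= 2*e - 2) or (not (g != 3*e + 7))) -> ((2*u != e + 12 -> 2*b + e > -9) and (not (3*b = 9))))
  WP_1: (2*u >= 5*e + g - 4 -> ((not (2*u >= 5*e + g - 4)) and (((u = 3*g - 1 -> u <= 2*e - 2) or (not (g != 3*e + 7))) -> ((2*u != e + 12 -> 2*b + e > -9) and (not (3*b = 9)))))) and ((not (2*u >= 5*e + g - 4)) -> (((u = 3*g - 1 -> u <= 2*e - 2) or (not (g != 3*e + 7))) -> ((2*u != e + 12 -> 2*b + e > -9) and (not (3*b = 9)))))
  WP_2: (2*u >= 5*e + g - 4 -> ((2*u >= 5*e + g - 4 -> ((not (2*u >= 5*e + g - 4)) and (((u = 3*g - 1 -> u <= 2*e - 2) or (not (g != 3*e + 7))) -> ((2*u != e + 12 -> 2*b + e > -9) and (not (3*b = 9)))))) and ((not (2*u >= 5*e + g - 4)) -> (((u = 3*g - 1 -> u <= 2*e - 2) or (not (g != 3*e + 7))) -> ((2*u != e + 12 -> 2*b + e > -9) and (not (3*b = 9))))))) and ((not (2*u >= 5*e + g - 4)) -> (((u = 3*g - 1 -> u <= 2*e - 2) or (not (g != 3*e + 7))) -> ((2*u != e + 12 -> 2*b + e > -9) and (not (3*b = 9)))))
So before the loop: (2*u >= 5*e + g - 4 -> ((2*u >= 5*e + g - 4 -> ((not (2*u >= 5*e + g - 4)) and (((u = 3*g - 1 -> u <= 2*e - 2) or (not (g != 3*e + 7))) -> ((2*u != e + 12 -> 2*b + e > -9) and (not (3*b = 9)))))) and ((not (2*u >= 5*e + g - 4)) -> (((u = 3*g - 1 -> u <= 2*e - 2) or (not (g != 3*e + 7))) -> ((2*u != e + 12 -> 2*b + e > -9) and (not (3*b = 9))))))) and ((not (2*u >= 5*e + g - 4)) -> (((u = 3*g - 1 -> u <= 2*e - 2) or (not (g != 3*e + 7))) -> ((2*u != e + 12 -> 2*b + e > -9) and (not (3*b = 9)))))
Before e := 2*u + 3*u + 6: (g + 23*u <= -26 -> ((g + 23*u <= -26 -> ((not (g + 23*u <= -26)) and (((u = 3*g - 1 -> 9*u >= -10) or (not (g != 15*u + 25))) -> ((3*u != -18 -> 2*b + 5*u > -15) and (not (3*b = 9)))))) and ((not (g + 23*u <= -26)) -> (((u = 3*g - 1 -> 9*u >= -10) or (not (g != 15*u + 25))) -> ((3*u != -18 -> 2*b + 5*u > -15) and (not (3*b = 9))))))) and ((not (g + 23*u <= -26)) -> (((u = 3*g - 1 -> 9*u >= -10) or (not (g != 15*u + 25))) -> ((3*u != -18 -> 2*b + 5*u > -15) and (not (3*b = 9)))))
Answer: WP = (g + 23*u <= -26 -> ((g + 23*u <= -26 -> ((not (g + 23*u <= -26)) and (((u = 3*g - 1 -> 9*u >= -10) or (not (g != 15*u + 25))) -> ((3*u != -18 -> 2*b + 5*u > -15) and (not (3*b = 9)))))) and ((not (g + 23*u <= -26)) -> (((u = 3*g - 1 -> 9*u >= -10) or (not (g != 15*u + 25))) -> ((3*u != -18 -> 2*b + 5*u > -15) and (not (3*b = 9))))))) and ((not (g + 23*u <= -26)) -> (((u = 3*g - 1 -> 9*u >= -10) or (not (g != 15*u + 25))) -> ((3*u != -18 -> 2*b + 5*u > -15) and (not (3*b = 9)))))


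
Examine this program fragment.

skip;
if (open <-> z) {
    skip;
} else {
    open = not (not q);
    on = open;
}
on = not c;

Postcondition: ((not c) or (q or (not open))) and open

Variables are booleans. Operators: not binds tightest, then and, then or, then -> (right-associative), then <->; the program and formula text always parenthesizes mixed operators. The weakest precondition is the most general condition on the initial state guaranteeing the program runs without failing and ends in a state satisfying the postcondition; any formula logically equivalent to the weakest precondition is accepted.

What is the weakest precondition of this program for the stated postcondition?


Working backward. After the program, the postcondition ((not c) or (q or (not open))) and open must hold; in canonical form it is ((not c) or q or (not open)) and open.
Before on := not c: ((not c) or q or (not open)) and open
Then branch requires ((not c) or q or (not open)) and open; else branch requires q.
Before the if: ((open <-> z) -> (((not c) or q or (not open)) and open)) and ((not (open <-> z)) -> q)
Before skip: ((open <-> z) -> (((not c) or q or (not open)) and open)) and ((not (open <-> z)) -> q)
Answer: WP = ((open <-> z) -> (((not c) or q or (not open)) and open)) and ((not (open <-> z)) -> q)


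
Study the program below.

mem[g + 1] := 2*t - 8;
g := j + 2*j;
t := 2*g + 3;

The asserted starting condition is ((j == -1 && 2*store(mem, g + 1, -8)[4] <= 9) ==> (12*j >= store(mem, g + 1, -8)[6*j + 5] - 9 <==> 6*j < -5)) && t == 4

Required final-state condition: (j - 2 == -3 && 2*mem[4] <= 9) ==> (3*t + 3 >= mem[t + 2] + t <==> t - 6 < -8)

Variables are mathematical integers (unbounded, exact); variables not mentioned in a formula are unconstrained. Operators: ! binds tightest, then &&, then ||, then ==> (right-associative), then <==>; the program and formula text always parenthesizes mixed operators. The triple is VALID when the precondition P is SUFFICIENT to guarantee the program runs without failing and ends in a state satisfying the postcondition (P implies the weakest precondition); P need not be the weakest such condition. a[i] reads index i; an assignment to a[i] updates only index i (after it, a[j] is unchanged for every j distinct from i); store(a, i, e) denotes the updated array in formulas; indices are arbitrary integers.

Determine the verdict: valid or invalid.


Working backward. After the program, the postcondition (j - 2 == -3 && 2*mem[4] <= 9) ==> (3*t + 3 >= mem[t + 2] + t <==> t - 6 < -8) must hold; in canonical form it is (j == -1 && 2*mem[4] <= 9) ==> (2*t >= mem[t + 2] - 3 <==> t < -2).
Before t := 2*g + 3: (j == -1 && 2*mem[4] <= 9) ==> (4*g >= mem[2*g + 5] - 9 <==> 2*g < -5)
Before g := j + 2*j: (j == -1 && 2*mem[4] <= 9) ==> (12*j >= mem[6*j + 5] - 9 <==> 6*j < -5)
Before mem[g + 1] := 2*t - 8: (j == -1 && 2*store(mem, g + 1, 2*t - 8)[4] <= 9) ==> (12*j >= store(mem, g + 1, 2*t - 8)[6*j + 5] - 9 <==> 6*j < -5)
The weakest precondition is (j == -1 && 2*store(mem, g + 1, 2*t - 8)[4] <= 9) ==> (12*j >= store(mem, g + 1, 2*t - 8)[6*j + 5] - 9 <==> 6*j < -5).
Check whether ((j == -1 && 2*store(mem, g + 1, -8)[4] <= 9) ==> (12*j >= store(mem, g + 1, -8)[6*j + 5] - 9 <==> 6*j < -5)) && t == 4 implies it.
Countermodel: at the initial state g = -2, j = -1, mem = {[-1] = 2, [4] = -9, elsewhere 2}, t = 4, the precondition holds but the weakest precondition fails.
Answer: invalid


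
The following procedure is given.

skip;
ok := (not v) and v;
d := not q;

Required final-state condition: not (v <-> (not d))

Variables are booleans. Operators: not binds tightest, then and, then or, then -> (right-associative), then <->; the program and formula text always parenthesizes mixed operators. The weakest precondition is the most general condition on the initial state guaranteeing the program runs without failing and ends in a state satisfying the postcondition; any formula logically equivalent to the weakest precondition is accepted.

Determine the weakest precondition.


Working backward. After the program, not (v <-> (not d)) must hold.
Before d := not q: not (v <-> q)
Before ok := (not v) and v: not (v <-> q)
Before skip: not (v <-> q)
Answer: WP = not (v <-> q)


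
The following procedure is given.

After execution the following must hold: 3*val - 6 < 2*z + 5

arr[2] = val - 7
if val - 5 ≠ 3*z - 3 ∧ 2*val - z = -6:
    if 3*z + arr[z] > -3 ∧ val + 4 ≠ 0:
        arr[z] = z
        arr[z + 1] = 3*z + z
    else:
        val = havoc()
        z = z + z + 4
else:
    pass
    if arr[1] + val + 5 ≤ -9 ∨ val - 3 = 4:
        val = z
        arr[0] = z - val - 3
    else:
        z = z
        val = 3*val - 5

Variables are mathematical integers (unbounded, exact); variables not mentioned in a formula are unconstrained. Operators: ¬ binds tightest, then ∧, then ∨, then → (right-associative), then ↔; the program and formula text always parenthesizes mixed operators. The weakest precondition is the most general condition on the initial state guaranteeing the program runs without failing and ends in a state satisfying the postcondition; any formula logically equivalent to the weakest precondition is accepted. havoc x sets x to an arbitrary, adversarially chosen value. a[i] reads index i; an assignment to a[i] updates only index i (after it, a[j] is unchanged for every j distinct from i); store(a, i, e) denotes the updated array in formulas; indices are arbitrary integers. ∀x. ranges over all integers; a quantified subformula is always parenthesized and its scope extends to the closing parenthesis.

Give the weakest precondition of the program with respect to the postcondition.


Working backward. After the program, the postcondition 3*val - 6 < 2*z + 5 must hold; in canonical form it is 3*val < 2*z + 11.
Then branch requires ((arr[z] + 3*z > -3 ∧ val ≠ -4) → 3*val < 2*z + 11) ∧ ((¬(arr[z] + 3*z > -3 ∧ val ≠ -4)) → (∀val_1. 3*val_1 < 4*z + 19)); else branch requires ((arr[1] + val ≤ -14 ∨ val = 7) → z < 11) ∧ ((¬(arr[1] + val ≤ -14 ∨ val = 7)) → 9*val < 2*z + 26).
Before the if: ((val ≠ 3*z + 2 ∧ 2*val = z - 6) → (((arr[z] + 3*z > -3 ∧ val ≠ -4) → 3*val < 2*z + 11) ∧ ((¬(arr[z] + 3*z > -3 ∧ val ≠ -4)) → (∀val_1. 3*val_1 < 4*z + 19)))) ∧ ((¬(val ≠ 3*z + 2 ∧ 2*val = z - 6)) → (((arr[1] + val ≤ -14 ∨ val = 7) → z < 11) ∧ ((¬(arr[1] + val ≤ -14 ∨ val = 7)) → 9*val < 2*z + 26)))
Before arr[2] := val - 7: ((val ≠ 3*z + 2 ∧ 2*val = z - 6) → (((store(arr, 2, val - 7)[z] + 3*z > -3 ∧ val ≠ -4) → 3*val < 2*z + 11) ∧ ((¬(store(arr, 2, val - 7)[z] + 3*z > -3 ∧ val ≠ -4)) → (∀val_1. 3*val_1 < 4*z + 19)))) ∧ ((¬(val ≠ 3*z + 2 ∧ 2*val = z - 6)) → (((arr[1] + val ≤ -14 ∨ val = 7) → z < 11) ∧ ((¬(arr[1] + val ≤ -14 ∨ val = 7)) → 9*val < 2*z + 26)))
Answer: WP = ((val ≠ 3*z + 2 ∧ 2*val = z - 6) → (((store(arr, 2, val - 7)[z] + 3*z > -3 ∧ val ≠ -4) → 3*val < 2*z + 11) ∧ ((¬(store(arr, 2, val - 7)[z] + 3*z > -3 ∧ val ≠ -4)) → (∀val_1. 3*val_1 < 4*z + 19)))) ∧ ((¬(val ≠ 3*z + 2 ∧ 2*val = z - 6)) → (((arr[1] + val ≤ -14 ∨ val = 7) → z < 11) ∧ ((¬(arr[1] + val ≤ -14 ∨ val = 7)) → 9*val < 2*z + 26)))


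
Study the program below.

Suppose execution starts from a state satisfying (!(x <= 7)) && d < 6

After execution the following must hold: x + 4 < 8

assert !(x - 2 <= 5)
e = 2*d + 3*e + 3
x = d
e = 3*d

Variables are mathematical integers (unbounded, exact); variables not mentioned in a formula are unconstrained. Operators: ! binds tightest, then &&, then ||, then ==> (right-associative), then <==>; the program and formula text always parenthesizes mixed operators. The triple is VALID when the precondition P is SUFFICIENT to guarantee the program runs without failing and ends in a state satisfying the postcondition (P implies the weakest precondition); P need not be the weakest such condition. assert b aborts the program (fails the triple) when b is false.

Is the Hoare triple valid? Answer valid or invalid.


Working backward. After the program, the postcondition x + 4 < 8 must hold; in canonical form it is x < 4.
Before e := 3*d: x < 4
Before x := d: d < 4
Before e := 2*d + 3*e + 3: d < 4
Before assert !(x - 2 <= 5): (!(x <= 7)) && d < 4
The weakest precondition is (!(x <= 7)) && d < 4.
Check whether (!(x <= 7)) && d < 6 implies it.
Countermodel: at the initial state d = 4, x = 8, the precondition holds but the weakest precondition fails.
Answer: invalid


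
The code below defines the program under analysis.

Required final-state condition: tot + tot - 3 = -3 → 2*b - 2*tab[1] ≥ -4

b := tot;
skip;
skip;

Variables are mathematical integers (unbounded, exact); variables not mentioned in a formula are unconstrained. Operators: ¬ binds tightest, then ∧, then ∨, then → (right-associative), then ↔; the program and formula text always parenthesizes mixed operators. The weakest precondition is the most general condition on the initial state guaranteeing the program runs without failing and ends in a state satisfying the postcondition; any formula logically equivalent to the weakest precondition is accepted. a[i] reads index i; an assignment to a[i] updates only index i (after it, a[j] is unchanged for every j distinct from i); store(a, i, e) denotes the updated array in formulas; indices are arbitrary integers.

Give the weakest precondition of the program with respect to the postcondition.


Working backward. After the program, the postcondition tot + tot - 3 = -3 → 2*b - 2*tab[1] ≥ -4 must hold; in canonical form it is 2*tot = 0 → 2*b ≥ 2*tab[1] - 4.
Before skip: 2*tot = 0 → 2*b ≥ 2*tab[1] - 4
Before skip: 2*tot = 0 → 2*b ≥ 2*tab[1] - 4
Before b := tot: 2*tot = 0 → 2*tot ≥ 2*tab[1] - 4
Answer: WP = 2*tot = 0 → 2*tot ≥ 2*tab[1] - 4


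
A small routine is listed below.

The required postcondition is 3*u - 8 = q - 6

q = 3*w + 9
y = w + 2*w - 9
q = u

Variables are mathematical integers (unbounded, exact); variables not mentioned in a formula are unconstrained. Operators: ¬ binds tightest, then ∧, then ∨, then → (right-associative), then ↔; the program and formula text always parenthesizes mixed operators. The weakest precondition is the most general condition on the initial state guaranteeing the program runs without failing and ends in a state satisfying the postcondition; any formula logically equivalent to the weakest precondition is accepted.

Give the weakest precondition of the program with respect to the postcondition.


Working backward. After the program, the postcondition 3*u - 8 = q - 6 must hold; in canonical form it is 3*u = q + 2.
Before q := u: 2*u = 2
Before y := w + 2*w - 9: 2*u = 2
Before q := 3*w + 9: 2*u = 2
Answer: WP = 2*u = 2


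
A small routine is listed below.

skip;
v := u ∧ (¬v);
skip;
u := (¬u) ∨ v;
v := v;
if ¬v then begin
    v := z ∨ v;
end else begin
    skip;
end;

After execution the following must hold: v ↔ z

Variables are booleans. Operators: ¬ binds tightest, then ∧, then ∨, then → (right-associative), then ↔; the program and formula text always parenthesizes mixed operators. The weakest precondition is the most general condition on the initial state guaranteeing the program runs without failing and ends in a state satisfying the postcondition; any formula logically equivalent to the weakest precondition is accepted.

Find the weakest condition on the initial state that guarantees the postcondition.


Working backward. After the program, v ↔ z must hold.
Then branch requires (z ∨ v) ↔ z; else branch requires v ↔ z.
Before the if: ((¬v) → ((z ∨ v) ↔ z)) ∧ (v → (v ↔ z))
Before v := v: ((¬v) → ((z ∨ v) ↔ z)) ∧ (v → (v ↔ z))
Before u := (¬u) ∨ v: ((¬v) → ((z ∨ v) ↔ z)) ∧ (v → (v ↔ z))
Before skip: ((¬v) → ((z ∨ v) ↔ z)) ∧ (v → (v ↔ z))
Before v := u ∧ (¬v): ((¬(u ∧ (¬v))) → ((z ∨ (u ∧ (¬v))) ↔ z)) ∧ ((u ∧ (¬v)) → ((u ∧ (¬v)) ↔ z))
Before skip: ((¬(u ∧ (¬v))) → ((z ∨ (u ∧ (¬v))) ↔ z)) ∧ ((u ∧ (¬v)) → ((u ∧ (¬v)) ↔ z))
Answer: WP = ((¬(u ∧ (¬v))) → ((z ∨ (u ∧ (¬v))) ↔ z)) ∧ ((u ∧ (¬v)) → ((u ∧ (¬v)) ↔ z))


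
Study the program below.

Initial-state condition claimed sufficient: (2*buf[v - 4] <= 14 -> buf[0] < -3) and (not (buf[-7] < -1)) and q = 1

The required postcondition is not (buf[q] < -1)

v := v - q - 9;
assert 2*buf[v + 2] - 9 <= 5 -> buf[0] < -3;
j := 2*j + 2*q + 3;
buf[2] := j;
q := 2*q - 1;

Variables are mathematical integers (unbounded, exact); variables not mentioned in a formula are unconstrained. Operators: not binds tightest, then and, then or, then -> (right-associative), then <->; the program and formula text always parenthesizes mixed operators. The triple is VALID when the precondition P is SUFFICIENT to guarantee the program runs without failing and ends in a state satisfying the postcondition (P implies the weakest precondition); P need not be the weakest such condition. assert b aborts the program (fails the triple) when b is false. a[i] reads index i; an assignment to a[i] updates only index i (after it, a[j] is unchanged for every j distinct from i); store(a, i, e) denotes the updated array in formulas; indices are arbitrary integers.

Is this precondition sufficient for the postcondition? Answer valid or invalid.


Working backward. After the program, not (buf[q] < -1) must hold.
Before q := 2*q - 1: not (buf[2*q - 1] < -1)
Before buf[2] := j: not (store(buf, 2, j)[2*q - 1] < -1)
Before j := 2*j + 2*q + 3: not (store(buf, 2, 2*j + 2*q + 3)[2*q - 1] < -1)
Before assert 2*buf[v + 2] - 9 <= 5 -> buf[0] < -3: (2*buf[v + 2] <= 14 -> buf[0] < -3) and (not (store(buf, 2, 2*j + 2*q + 3)[2*q - 1] < -1))
Before v := v - q - 9: (2*buf[-q + v - 7] <= 14 -> buf[0] < -3) and (not (store(buf, 2, 2*j + 2*q + 3)[2*q - 1] < -1))
The weakest precondition is (2*buf[-q + v - 7] <= 14 -> buf[0] < -3) and (not (store(buf, 2, 2*j + 2*q + 3)[2*q - 1] < -1)).
Check whether (2*buf[v - 4] <= 14 -> buf[0] < -3) and (not (buf[-7] < -1)) and q = 1 implies it.
Countermodel: at the initial state buf = {[-8] = 0, [-7] = 0, [-4] = 8, [0] = 0, [1] = -2, [2] = 0, elsewhere 0}, j = 0, q = 1, v = 0, the precondition holds but the weakest precondition fails.
Answer: invalid


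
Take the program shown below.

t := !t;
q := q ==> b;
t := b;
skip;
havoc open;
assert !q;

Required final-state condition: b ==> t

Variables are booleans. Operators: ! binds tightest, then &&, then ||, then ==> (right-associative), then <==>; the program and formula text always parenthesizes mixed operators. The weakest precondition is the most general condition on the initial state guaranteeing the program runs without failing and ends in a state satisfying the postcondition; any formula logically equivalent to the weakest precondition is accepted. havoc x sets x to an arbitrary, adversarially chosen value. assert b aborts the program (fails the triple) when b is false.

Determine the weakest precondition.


Working backward. After the program, b ==> t must hold.
Before assert !q: (!q) && (b ==> t)
Before havoc open: (!q) && (b ==> t)
Before skip: (!q) && (b ==> t)
Before t := b: !q
Before q := q ==> b: !(q ==> b)
Before t := !t: !(q ==> b)
Answer: WP = !(q ==> b)


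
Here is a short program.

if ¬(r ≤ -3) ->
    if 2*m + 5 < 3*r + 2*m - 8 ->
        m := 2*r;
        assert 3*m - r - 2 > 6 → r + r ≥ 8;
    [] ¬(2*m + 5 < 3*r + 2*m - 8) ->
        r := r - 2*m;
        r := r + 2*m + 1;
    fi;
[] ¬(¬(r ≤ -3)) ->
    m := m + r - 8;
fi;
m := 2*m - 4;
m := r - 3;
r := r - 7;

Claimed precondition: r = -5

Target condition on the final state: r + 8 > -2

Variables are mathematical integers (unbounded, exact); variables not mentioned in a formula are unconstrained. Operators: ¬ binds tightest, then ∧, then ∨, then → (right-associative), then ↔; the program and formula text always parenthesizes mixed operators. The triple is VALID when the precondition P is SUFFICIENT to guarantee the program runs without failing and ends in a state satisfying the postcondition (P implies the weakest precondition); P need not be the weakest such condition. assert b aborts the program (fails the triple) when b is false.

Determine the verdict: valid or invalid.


Working backward. After the program, the postcondition r + 8 > -2 must hold; in canonical form it is r > -10.
Before r := r - 7: r > -3
Before m := r - 3: r > -3
Before m := 2*m - 4: r > -3
Then branch requires (3*r > 13 → ((5*r > 8 → 2*r ≥ 8) ∧ r > -3)) ∧ ((¬(3*r > 13)) → r > -4); else branch requires r > -3.
Before the if: ((¬(r ≤ -3)) → ((3*r > 13 → ((5*r > 8 → 2*r ≥ 8) ∧ r > -3)) ∧ ((¬(3*r > 13)) → r > -4))) ∧ (r ≤ -3 → r > -3)
The weakest precondition is ((¬(r ≤ -3)) → ((3*r > 13 → ((5*r > 8 → 2*r ≥ 8) ∧ r > -3)) ∧ ((¬(3*r > 13)) → r > -4))) ∧ (r ≤ -3 → r > -3).
Check whether r = -5 implies it.
Countermodel: at the initial state r = -5, the precondition holds but the weakest precondition fails.
Answer: invalid


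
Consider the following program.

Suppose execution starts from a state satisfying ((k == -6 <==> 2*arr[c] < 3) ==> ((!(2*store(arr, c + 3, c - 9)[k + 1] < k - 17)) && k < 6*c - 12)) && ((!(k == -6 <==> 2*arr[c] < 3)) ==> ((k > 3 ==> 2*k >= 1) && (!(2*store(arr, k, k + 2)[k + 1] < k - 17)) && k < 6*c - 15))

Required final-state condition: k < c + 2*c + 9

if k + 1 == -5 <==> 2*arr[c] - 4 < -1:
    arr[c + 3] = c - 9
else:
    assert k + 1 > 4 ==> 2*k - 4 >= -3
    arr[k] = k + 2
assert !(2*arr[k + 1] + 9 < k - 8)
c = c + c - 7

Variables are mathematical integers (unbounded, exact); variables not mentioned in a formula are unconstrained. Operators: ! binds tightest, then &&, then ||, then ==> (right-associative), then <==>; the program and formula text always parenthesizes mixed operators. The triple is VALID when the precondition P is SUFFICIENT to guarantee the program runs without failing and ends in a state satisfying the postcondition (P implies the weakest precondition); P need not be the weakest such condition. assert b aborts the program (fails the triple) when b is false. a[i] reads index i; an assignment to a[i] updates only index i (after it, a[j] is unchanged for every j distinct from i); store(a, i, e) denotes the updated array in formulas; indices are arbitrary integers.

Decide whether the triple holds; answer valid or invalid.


Working backward. After the program, the postcondition k < c + 2*c + 9 must hold; in canonical form it is k < 3*c + 9.
Before c := c + c - 7: k < 6*c - 12
Before assert !(2*arr[k + 1] + 9 < k - 8): (!(2*arr[k + 1] < k - 17)) && k < 6*c - 12
Then branch requires (!(2*store(arr, c + 3, c - 9)[k + 1] < k - 17)) && k < 6*c - 12; else branch requires (k > 3 ==> 2*k >= 1) && (!(2*store(arr, k, k + 2)[k + 1] < k - 17)) && k < 6*c - 12.
Before the if: ((k == -6 <==> 2*arr[c] < 3) ==> ((!(2*store(arr, c + 3, c - 9)[k + 1] < k - 17)) && k < 6*c - 12)) && ((!(k == -6 <==> 2*arr[c] < 3)) ==> ((k > 3 ==> 2*k >= 1) && (!(2*store(arr, k, k + 2)[k + 1] < k - 17)) && k < 6*c - 12))
The weakest precondition is ((k == -6 <==> 2*arr[c] < 3) ==> ((!(2*store(arr, c + 3, c - 9)[k + 1] < k - 17)) && k < 6*c - 12)) && ((!(k == -6 <==> 2*arr[c] < 3)) ==> ((k > 3 ==> 2*k >= 1) && (!(2*store(arr, k, k + 2)[k + 1] < k - 17)) && k < 6*c - 12)).
Check whether ((k == -6 <==> 2*arr[c] < 3) ==> ((!(2*store(arr, c + 3, c - 9)[k + 1] < k - 17)) && k < 6*c - 12)) && ((!(k == -6 <==> 2*arr[c] < 3)) ==> ((k > 3 ==> 2*k >= 1) && (!(2*store(arr, k, k + 2)[k + 1] < k - 17)) && k < 6*c - 15)) implies it.
Every state satisfying the precondition satisfies the weakest precondition: the implication holds.
Answer: valid


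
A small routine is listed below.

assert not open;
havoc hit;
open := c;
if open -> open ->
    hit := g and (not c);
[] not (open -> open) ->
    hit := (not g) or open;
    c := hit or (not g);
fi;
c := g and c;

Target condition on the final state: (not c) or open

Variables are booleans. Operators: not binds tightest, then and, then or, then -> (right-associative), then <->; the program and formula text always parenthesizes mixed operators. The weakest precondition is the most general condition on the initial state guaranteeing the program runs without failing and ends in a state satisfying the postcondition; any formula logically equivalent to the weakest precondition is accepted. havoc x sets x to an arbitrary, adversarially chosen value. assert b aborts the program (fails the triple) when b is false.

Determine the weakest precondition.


Working backward. After the program, (not c) or open must hold.
Before c := g and c: (not (g and c)) or open
Then branch requires (not (g and c)) or open; else branch requires (not (g and ((not g) or open))) or open.
Before the if: (not (g and c)) or open
Before open := c: (not (g and c)) or c
Before havoc hit: (not (g and c)) or c
Before assert not open: (not open) and ((not (g and c)) or c)
Answer: WP = (not open) and ((not (g and c)) or c)


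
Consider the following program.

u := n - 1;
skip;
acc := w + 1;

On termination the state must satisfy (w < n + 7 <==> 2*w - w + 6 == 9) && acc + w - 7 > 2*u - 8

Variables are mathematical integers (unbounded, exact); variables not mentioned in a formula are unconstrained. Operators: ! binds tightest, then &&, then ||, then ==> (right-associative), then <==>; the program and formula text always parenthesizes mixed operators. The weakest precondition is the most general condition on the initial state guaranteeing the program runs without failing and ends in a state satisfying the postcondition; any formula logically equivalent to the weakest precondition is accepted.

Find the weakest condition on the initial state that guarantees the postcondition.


Working backward. After the program, the postcondition (w < n + 7 <==> 2*w - w + 6 == 9) && acc + w - 7 > 2*u - 8 must hold; in canonical form it is (w < n + 7 <==> w == 3) && acc + w > 2*u - 1.
Before acc := w + 1: (w < n + 7 <==> w == 3) && 2*w > 2*u - 2
Before skip: (w < n + 7 <==> w == 3) && 2*w > 2*u - 2
Before u := n - 1: (w < n + 7 <==> w == 3) && 2*w > 2*n - 4
Answer: WP = (w < n + 7 <==> w == 3) && 2*w > 2*n - 4


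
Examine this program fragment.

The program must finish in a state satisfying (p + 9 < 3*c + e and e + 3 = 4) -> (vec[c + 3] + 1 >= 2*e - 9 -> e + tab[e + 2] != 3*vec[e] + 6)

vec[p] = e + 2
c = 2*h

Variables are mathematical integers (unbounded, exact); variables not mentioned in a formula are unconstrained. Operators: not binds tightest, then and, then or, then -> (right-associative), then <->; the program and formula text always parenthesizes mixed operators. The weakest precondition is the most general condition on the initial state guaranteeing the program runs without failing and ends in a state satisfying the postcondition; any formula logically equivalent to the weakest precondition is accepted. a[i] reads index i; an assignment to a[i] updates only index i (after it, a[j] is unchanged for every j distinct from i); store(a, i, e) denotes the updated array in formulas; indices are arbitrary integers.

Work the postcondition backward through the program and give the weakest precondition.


Working backward. After the program, the postcondition (p + 9 < 3*c + e and e + 3 = 4) -> (vec[c + 3] + 1 >= 2*e - 9 -> e + tab[e + 2] != 3*vec[e] + 6) must hold; in canonical form it is (p < 3*c + e - 9 and e = 1) -> (vec[c + 3] >= 2*e - 10 -> tab[e + 2] + e != 3*vec[e] + 6).
Before c := 2*h: (p < e + 6*h - 9 and e = 1) -> (vec[2*h + 3] >= 2*e - 10 -> tab[e + 2] + e != 3*vec[e] + 6)
Before vec[p] := e + 2: (p < e + 6*h - 9 and e = 1) -> (store(vec, p, e + 2)[2*h + 3] >= 2*e - 10 -> tab[e + 2] + e != 3*store(vec, p, e + 2)[e] + 6)
Answer: WP = (p < e + 6*h - 9 and e = 1) -> (store(vec, p, e + 2)[2*h + 3] >= 2*e - 10 -> tab[e + 2] + e != 3*store(vec, p, e + 2)[e] + 6)
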